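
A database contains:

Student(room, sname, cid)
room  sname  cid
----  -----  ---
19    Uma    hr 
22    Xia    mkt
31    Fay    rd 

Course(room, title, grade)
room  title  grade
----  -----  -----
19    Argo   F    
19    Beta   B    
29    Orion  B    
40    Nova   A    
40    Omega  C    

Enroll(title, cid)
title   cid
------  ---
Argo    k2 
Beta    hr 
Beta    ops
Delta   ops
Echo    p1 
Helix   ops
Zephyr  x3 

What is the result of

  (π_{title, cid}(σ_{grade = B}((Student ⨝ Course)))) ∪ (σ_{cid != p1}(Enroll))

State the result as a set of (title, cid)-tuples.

{(Argo, k2), (Beta, hr), (Beta, ops), (Delta, ops), (Helix, ops), (Zephyr, x3)}

Joining Student and Course on room yields {(19, Uma, hr, Argo, F), (19, Uma, hr, Beta, B)}.
Apply σ_{grade = B}; surviving tuples: {(19, Uma, hr, Beta, B)}
π[title, cid]: project onto (title, cid) → {(Beta, hr)}
Apply σ_{cid != p1}; surviving tuples: {(Argo, k2), (Beta, hr), (Beta, ops), (Delta, ops), (Helix, ops), (Zephyr, x3)}
Taking the union: {(Argo, k2), (Beta, hr), (Beta, ops), (Delta, ops), (Helix, ops), (Zephyr, x3)}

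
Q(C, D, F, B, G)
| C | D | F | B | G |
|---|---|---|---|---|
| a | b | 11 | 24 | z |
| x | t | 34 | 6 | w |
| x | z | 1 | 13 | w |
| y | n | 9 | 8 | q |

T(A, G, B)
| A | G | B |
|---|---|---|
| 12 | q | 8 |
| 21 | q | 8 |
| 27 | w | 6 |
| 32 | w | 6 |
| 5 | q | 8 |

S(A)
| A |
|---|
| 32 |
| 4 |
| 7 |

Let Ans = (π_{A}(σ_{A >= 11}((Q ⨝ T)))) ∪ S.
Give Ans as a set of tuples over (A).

Natural join on B, G: {(x, t, 34, 6, w, 27), (x, t, 34, 6, w, 32), (y, n, 9, 8, q, 12), (y, n, 9, 8, q, 21), (y, n, 9, 8, q, 5)}
σ[A >= 11]: keep tuples satisfying A >= 11 → {(x, t, 34, 6, w, 27), (x, t, 34, 6, w, 32), (y, n, 9, 8, q, 12), (y, n, 9, 8, q, 21)}
Projecting to A: {12, 21, 27, 32}
Set union of the two operands is {12, 21, 27, 32, 4, 7}.

{12, 21, 27, 32, 4, 7}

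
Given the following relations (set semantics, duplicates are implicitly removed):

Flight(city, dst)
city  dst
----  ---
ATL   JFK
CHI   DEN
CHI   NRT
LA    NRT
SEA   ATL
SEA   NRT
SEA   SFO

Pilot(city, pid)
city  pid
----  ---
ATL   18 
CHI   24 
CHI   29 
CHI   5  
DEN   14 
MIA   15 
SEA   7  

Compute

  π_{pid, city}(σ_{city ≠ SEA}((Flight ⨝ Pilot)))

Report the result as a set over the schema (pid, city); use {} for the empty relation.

Natural join on city: {(ATL, JFK, 18), (CHI, DEN, 24), (CHI, DEN, 29), (CHI, DEN, 5), (CHI, NRT, 24), (CHI, NRT, 29), (CHI, NRT, 5), (SEA, ATL, 7), (SEA, NRT, 7), (SEA, SFO, 7)}
Selection city ≠ SEA: {(ATL, JFK, 18), (CHI, DEN, 24), (CHI, DEN, 29), (CHI, DEN, 5), (CHI, NRT, 24), (CHI, NRT, 29), (CHI, NRT, 5)}
π_{pid, city} gives {(18, ATL), (24, CHI), (29, CHI), (5, CHI)} (3 duplicate(s) eliminated).

{(18, ATL), (24, CHI), (29, CHI), (5, CHI)}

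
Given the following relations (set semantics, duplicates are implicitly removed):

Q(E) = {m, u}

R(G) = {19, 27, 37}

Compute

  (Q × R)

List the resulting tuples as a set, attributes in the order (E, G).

{(m, 19), (m, 27), (m, 37), (u, 19), (u, 27), (u, 37)}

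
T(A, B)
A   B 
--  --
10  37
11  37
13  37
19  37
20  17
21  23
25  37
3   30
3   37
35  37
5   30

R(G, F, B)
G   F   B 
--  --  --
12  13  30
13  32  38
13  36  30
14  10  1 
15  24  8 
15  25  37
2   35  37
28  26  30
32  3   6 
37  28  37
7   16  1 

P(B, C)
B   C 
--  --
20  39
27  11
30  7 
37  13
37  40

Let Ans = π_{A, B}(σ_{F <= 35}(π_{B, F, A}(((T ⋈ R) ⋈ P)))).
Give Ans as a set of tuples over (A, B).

Joining T and R on B yields {(10, 37, 15, 25), (10, 37, 2, 35), (10, 37, 37, 28), (11, 37, 15, 25), (11, 37, 2, 35), (11, 37, 37, 28), (13, 37, 15, 25), (13, 37, 2, 35), (13, 37, 37, 28), (19, 37, 15, 25), (19, 37, 2, 35), (19, 37, 37, 28), (25, 37, 15, 25), (25, 37, 2, 35), (25, 37, 37, 28), (3, 30, 12, 13), (3, 30, 13, 36), (3, 30, 28, 26), (3, 37, 15, 25), (3, 37, 2, 35), (3, 37, 37, 28), (35, 37, 15, 25), (35, 37, 2, 35), (35, 37, 37, 28), (5, 30, 12, 13), (5, 30, 13, 36), (5, 30, 28, 26)}.
Joining (T ⋈ R) and P on B yields {(10, 37, 15, 25, 13), (10, 37, 15, 25, 40), (10, 37, 2, 35, 13), (10, 37, 2, 35, 40), (10, 37, 37, 28, 13), (10, 37, 37, 28, 40), (11, 37, 15, 25, 13), (11, 37, 15, 25, 40), (11, 37, 2, 35, 13), (11, 37, 2, 35, 40), (11, 37, 37, 28, 13), (11, 37, 37, 28, 40), (13, 37, 15, 25, 13), (13, 37, 15, 25, 40), (13, 37, 2, 35, 13), (13, 37, 2, 35, 40), (13, 37, 37, 28, 13), (13, 37, 37, 28, 40), (19, 37, 15, 25, 13), (19, 37, 15, 25, 40), (19, 37, 2, 35, 13), (19, 37, 2, 35, 40), (19, 37, 37, 28, 13), (19, 37, 37, 28, 40), (25, 37, 15, 25, 13), (25, 37, 15, 25, 40), (25, 37, 2, 35, 13), (25, 37, 2, 35, 40), (25, 37, 37, 28, 13), (25, 37, 37, 28, 40), (3, 30, 12, 13, 7), (3, 30, 13, 36, 7), (3, 30, 28, 26, 7), (3, 37, 15, 25, 13), (3, 37, 15, 25, 40), (3, 37, 2, 35, 13), (3, 37, 2, 35, 40), (3, 37, 37, 28, 13), (3, 37, 37, 28, 40), (35, 37, 15, 25, 13), (35, 37, 15, 25, 40), (35, 37, 2, 35, 13), (35, 37, 2, 35, 40), (35, 37, 37, 28, 13), (35, 37, 37, 28, 40), (5, 30, 12, 13, 7), (5, 30, 13, 36, 7), (5, 30, 28, 26, 7)}.
Keep only column(s) B, F, A (21 duplicate(s) eliminated): {(30, 13, 3), (30, 13, 5), (30, 26, 3), (30, 26, 5), (30, 36, 3), (30, 36, 5), (37, 25, 10), (37, 25, 11), (37, 25, 13), (37, 25, 19), (37, 25, 25), (37, 25, 3), (37, 25, 35), (37, 28, 10), (37, 28, 11), (37, 28, 13), (37, 28, 19), (37, 28, 25), (37, 28, 3), (37, 28, 35), (37, 35, 10), (37, 35, 11), (37, 35, 13), (37, 35, 19), (37, 35, 25), (37, 35, 3), (37, 35, 35)}
Selection F <= 35: {(30, 13, 3), (30, 13, 5), (30, 26, 3), (30, 26, 5), (37, 25, 10), (37, 25, 11), (37, 25, 13), (37, 25, 19), (37, 25, 25), (37, 25, 3), (37, 25, 35), (37, 28, 10), (37, 28, 11), (37, 28, 13), (37, 28, 19), (37, 28, 25), (37, 28, 3), (37, 28, 35), (37, 35, 10), (37, 35, 11), (37, 35, 13), (37, 35, 19), (37, 35, 25), (37, 35, 3), (37, 35, 35)}
Keep only column(s) A, B (16 duplicate(s) eliminated): {(10, 37), (11, 37), (13, 37), (19, 37), (25, 37), (3, 30), (3, 37), (35, 37), (5, 30)}

{(10, 37), (11, 37), (13, 37), (19, 37), (25, 37), (3, 30), (3, 37), (35, 37), (5, 30)}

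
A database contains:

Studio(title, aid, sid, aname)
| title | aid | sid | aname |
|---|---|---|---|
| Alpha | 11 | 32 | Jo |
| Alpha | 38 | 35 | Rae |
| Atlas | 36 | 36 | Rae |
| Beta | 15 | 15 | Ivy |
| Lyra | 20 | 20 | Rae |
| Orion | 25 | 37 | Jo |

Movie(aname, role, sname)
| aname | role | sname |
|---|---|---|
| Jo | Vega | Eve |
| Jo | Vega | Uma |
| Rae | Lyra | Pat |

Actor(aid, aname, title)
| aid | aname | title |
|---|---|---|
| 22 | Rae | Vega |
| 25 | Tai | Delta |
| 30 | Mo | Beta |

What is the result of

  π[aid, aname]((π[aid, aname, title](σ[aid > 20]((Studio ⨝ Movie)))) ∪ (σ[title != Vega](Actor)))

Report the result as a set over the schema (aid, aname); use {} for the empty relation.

{(25, Jo), (25, Tai), (30, Mo), (36, Rae), (38, Rae)}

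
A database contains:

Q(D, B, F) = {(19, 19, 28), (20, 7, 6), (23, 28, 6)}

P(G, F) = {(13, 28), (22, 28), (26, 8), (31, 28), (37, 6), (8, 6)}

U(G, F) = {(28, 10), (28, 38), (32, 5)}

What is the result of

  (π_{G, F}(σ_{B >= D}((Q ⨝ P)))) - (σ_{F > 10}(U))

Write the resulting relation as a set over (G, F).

{(13, 28), (22, 28), (31, 28), (37, 6), (8, 6)}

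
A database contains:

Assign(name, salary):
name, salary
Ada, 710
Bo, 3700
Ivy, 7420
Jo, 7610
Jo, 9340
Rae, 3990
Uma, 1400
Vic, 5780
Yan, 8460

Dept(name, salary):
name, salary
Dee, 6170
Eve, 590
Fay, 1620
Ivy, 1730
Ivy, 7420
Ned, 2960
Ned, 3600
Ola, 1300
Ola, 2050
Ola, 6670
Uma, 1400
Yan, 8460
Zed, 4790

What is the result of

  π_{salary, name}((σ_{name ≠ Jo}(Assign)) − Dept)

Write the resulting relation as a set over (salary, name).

Filtering on name ≠ Jo leaves {(Ada, 710), (Bo, 3700), (Ivy, 7420), (Rae, 3990), (Uma, 1400), (Vic, 5780), (Yan, 8460)}.
Set difference of the two operands is {(Ada, 710), (Bo, 3700), (Rae, 3990), (Vic, 5780)}.
π[salary, name]: project onto (salary, name) → {(3700, Bo), (3990, Rae), (5780, Vic), (710, Ada)}

{(3700, Bo), (3990, Rae), (5780, Vic), (710, Ada)}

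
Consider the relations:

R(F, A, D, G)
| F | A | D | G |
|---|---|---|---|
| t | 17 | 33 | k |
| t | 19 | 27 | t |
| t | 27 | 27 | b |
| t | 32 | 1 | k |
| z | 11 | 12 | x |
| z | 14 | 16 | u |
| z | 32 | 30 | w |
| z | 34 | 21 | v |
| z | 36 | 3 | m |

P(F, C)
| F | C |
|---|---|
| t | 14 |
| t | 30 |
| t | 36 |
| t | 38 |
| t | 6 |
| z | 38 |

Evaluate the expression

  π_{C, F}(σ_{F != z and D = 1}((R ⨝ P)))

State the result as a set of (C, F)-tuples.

{(14, t), (30, t), (36, t), (38, t), (6, t)}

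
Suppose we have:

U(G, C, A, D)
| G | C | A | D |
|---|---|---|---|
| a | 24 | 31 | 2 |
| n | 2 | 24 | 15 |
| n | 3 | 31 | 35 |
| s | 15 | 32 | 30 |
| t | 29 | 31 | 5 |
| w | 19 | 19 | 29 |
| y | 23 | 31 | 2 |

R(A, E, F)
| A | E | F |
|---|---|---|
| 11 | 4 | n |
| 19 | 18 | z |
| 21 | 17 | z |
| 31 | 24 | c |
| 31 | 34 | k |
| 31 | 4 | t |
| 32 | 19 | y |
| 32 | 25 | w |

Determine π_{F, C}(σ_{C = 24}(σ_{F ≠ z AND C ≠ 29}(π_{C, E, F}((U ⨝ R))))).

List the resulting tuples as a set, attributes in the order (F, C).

U ⋈ R (natural join on A): {(a, 24, 31, 2, 24, c), (a, 24, 31, 2, 34, k), (a, 24, 31, 2, 4, t), (n, 3, 31, 35, 24, c), (n, 3, 31, 35, 34, k), (n, 3, 31, 35, 4, t), (s, 15, 32, 30, 19, y), (s, 15, 32, 30, 25, w), (t, 29, 31, 5, 24, c), (t, 29, 31, 5, 34, k), (t, 29, 31, 5, 4, t), (w, 19, 19, 29, 18, z), (y, 23, 31, 2, 24, c), (y, 23, 31, 2, 34, k), (y, 23, 31, 2, 4, t)}
π[C, E, F]: project onto (C, E, F) → {(15, 19, y), (15, 25, w), (19, 18, z), (23, 24, c), (23, 34, k), (23, 4, t), (24, 24, c), (24, 34, k), (24, 4, t), (29, 24, c), (29, 34, k), (29, 4, t), (3, 24, c), (3, 34, k), (3, 4, t)}
σ[F ≠ z AND C ≠ 29]: keep tuples satisfying F ≠ z AND C ≠ 29 → {(15, 19, y), (15, 25, w), (23, 24, c), (23, 34, k), (23, 4, t), (24, 24, c), (24, 34, k), (24, 4, t), (3, 24, c), (3, 34, k), (3, 4, t)}
σ[C = 24]: keep tuples satisfying C = 24 → {(24, 24, c), (24, 34, k), (24, 4, t)}
π[F, C]: project onto (F, C) → {(c, 24), (k, 24), (t, 24)}

{(c, 24), (k, 24), (t, 24)}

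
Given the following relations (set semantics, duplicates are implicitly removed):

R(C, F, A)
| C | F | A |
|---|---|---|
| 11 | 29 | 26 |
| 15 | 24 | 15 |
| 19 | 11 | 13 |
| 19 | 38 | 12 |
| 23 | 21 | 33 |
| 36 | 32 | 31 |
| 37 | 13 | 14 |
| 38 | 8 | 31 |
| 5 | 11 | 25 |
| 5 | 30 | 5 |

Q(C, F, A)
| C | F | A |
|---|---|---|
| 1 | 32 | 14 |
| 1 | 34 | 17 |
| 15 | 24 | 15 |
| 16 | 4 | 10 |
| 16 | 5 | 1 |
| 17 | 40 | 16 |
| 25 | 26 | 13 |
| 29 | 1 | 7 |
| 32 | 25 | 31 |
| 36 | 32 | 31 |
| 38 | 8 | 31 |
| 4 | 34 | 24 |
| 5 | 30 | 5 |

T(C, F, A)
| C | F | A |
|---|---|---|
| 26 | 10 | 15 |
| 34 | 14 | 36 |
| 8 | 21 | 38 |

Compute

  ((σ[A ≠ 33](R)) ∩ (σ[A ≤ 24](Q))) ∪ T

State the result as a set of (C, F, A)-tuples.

σ[A ≠ 33]: keep tuples satisfying A ≠ 33 → {(11, 29, 26), (15, 24, 15), (19, 11, 13), (19, 38, 12), (36, 32, 31), (37, 13, 14), (38, 8, 31), (5, 11, 25), (5, 30, 5)}
σ[A ≤ 24]: keep tuples satisfying A ≤ 24 → {(1, 32, 14), (1, 34, 17), (15, 24, 15), (16, 4, 10), (16, 5, 1), (17, 40, 16), (25, 26, 13), (29, 1, 7), (4, 34, 24), (5, 30, 5)}
Taking the intersection: {(15, 24, 15), (5, 30, 5)}
Taking the union: {(15, 24, 15), (26, 10, 15), (34, 14, 36), (5, 30, 5), (8, 21, 38)}

{(15, 24, 15), (26, 10, 15), (34, 14, 36), (5, 30, 5), (8, 21, 38)}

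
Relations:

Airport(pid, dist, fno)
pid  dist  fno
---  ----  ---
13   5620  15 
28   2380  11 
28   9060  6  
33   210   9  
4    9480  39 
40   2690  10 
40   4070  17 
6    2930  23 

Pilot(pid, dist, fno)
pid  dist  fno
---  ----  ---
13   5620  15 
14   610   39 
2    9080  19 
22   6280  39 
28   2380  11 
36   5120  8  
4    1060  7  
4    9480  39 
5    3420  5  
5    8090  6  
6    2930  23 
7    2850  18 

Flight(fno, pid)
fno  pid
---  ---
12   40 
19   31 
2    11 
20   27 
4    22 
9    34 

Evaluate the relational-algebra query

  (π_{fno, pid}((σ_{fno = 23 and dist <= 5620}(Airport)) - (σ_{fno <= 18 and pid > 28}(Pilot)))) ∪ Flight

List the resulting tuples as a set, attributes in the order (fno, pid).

σ[fno = 23 and dist <= 5620]: keep tuples satisfying fno = 23 and dist <= 5620 → {(6, 2930, 23)}
σ[fno <= 18 and pid > 28]: keep tuples satisfying fno <= 18 and pid > 28 → {(36, 5120, 8)}
Set difference of the two operands is {(6, 2930, 23)}.
π_{fno, pid} gives {(23, 6)}.
Set union of the two operands is {(12, 40), (19, 31), (2, 11), (20, 27), (23, 6), (4, 22), (9, 34)}.

{(12, 40), (19, 31), (2, 11), (20, 27), (23, 6), (4, 22), (9, 34)}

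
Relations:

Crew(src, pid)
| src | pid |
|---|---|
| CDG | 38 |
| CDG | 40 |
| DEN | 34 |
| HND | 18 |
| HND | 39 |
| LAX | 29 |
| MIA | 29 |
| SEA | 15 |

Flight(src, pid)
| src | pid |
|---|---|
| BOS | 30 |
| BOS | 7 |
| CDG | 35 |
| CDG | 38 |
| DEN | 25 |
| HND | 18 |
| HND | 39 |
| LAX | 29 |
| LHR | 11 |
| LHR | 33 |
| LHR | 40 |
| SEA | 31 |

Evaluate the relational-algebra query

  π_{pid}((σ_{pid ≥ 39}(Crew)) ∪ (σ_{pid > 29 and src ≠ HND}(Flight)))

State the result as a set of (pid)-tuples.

{30, 31, 33, 35, 38, 39, 40}

Filtering on pid ≥ 39 leaves {(CDG, 40), (HND, 39)}.
Filtering on pid > 29 and src ≠ HND leaves {(BOS, 30), (CDG, 35), (CDG, 38), (LHR, 33), (LHR, 40), (SEA, 31)}.
Set union of the two operands is {(BOS, 30), (CDG, 35), (CDG, 38), (CDG, 40), (HND, 39), (LHR, 33), (LHR, 40), (SEA, 31)}.
π[pid]: project onto (pid) (1 duplicate(s) eliminated) → {30, 31, 33, 35, 38, 39, 40}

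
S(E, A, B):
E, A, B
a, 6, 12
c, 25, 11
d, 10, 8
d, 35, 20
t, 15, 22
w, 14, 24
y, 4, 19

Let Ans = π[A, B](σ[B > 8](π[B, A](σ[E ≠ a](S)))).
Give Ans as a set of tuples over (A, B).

{(14, 24), (15, 22), (25, 11), (35, 20), (4, 19)}

Apply σ_{E ≠ a}; surviving tuples: {(c, 25, 11), (d, 10, 8), (d, 35, 20), (t, 15, 22), (w, 14, 24), (y, 4, 19)}
π[B, A]: project onto (B, A) → {(11, 25), (19, 4), (20, 35), (22, 15), (24, 14), (8, 10)}
Apply σ_{B > 8}; surviving tuples: {(11, 25), (19, 4), (20, 35), (22, 15), (24, 14)}
π[A, B]: project onto (A, B) → {(14, 24), (15, 22), (25, 11), (35, 20), (4, 19)}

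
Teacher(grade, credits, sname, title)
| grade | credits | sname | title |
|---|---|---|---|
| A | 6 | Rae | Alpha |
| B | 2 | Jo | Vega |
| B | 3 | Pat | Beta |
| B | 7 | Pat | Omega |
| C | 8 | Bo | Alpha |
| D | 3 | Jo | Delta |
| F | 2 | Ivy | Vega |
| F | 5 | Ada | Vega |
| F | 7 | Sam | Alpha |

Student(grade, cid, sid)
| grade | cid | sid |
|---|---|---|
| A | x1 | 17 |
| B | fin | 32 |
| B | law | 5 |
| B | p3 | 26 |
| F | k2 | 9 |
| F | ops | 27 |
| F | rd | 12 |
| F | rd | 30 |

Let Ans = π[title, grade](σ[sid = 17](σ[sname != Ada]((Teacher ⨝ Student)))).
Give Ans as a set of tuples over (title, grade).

Natural join on grade: {(A, 6, Rae, Alpha, x1, 17), (B, 2, Jo, Vega, fin, 32), (B, 2, Jo, Vega, law, 5), (B, 2, Jo, Vega, p3, 26), (B, 3, Pat, Beta, fin, 32), (B, 3, Pat, Beta, law, 5), (B, 3, Pat, Beta, p3, 26), (B, 7, Pat, Omega, fin, 32), (B, 7, Pat, Omega, law, 5), (B, 7, Pat, Omega, p3, 26), (F, 2, Ivy, Vega, k2, 9), (F, 2, Ivy, Vega, ops, 27), (F, 2, Ivy, Vega, rd, 12), (F, 2, Ivy, Vega, rd, 30), (F, 5, Ada, Vega, k2, 9), (F, 5, Ada, Vega, ops, 27), (F, 5, Ada, Vega, rd, 12), (F, 5, Ada, Vega, rd, 30), (F, 7, Sam, Alpha, k2, 9), (F, 7, Sam, Alpha, ops, 27), (F, 7, Sam, Alpha, rd, 12), (F, 7, Sam, Alpha, rd, 30)}
Selection sname != Ada: {(A, 6, Rae, Alpha, x1, 17), (B, 2, Jo, Vega, fin, 32), (B, 2, Jo, Vega, law, 5), (B, 2, Jo, Vega, p3, 26), (B, 3, Pat, Beta, fin, 32), (B, 3, Pat, Beta, law, 5), (B, 3, Pat, Beta, p3, 26), (B, 7, Pat, Omega, fin, 32), (B, 7, Pat, Omega, law, 5), (B, 7, Pat, Omega, p3, 26), (F, 2, Ivy, Vega, k2, 9), (F, 2, Ivy, Vega, ops, 27), (F, 2, Ivy, Vega, rd, 12), (F, 2, Ivy, Vega, rd, 30), (F, 7, Sam, Alpha, k2, 9), (F, 7, Sam, Alpha, ops, 27), (F, 7, Sam, Alpha, rd, 12), (F, 7, Sam, Alpha, rd, 30)}
Selection sid = 17: {(A, 6, Rae, Alpha, x1, 17)}
Keep only column(s) title, grade: {(Alpha, A)}

{(Alpha, A)}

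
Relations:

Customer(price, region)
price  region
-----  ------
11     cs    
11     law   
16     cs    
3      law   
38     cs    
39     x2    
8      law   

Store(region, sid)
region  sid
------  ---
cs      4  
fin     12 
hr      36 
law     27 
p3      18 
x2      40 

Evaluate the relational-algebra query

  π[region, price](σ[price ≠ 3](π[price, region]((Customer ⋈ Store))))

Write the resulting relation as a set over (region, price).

Natural join on region: {(11, cs, 4), (11, law, 27), (16, cs, 4), (3, law, 27), (38, cs, 4), (39, x2, 40), (8, law, 27)}
π_{price, region} gives {(11, cs), (11, law), (16, cs), (3, law), (38, cs), (39, x2), (8, law)}.
Apply σ_{price ≠ 3}; surviving tuples: {(11, cs), (11, law), (16, cs), (38, cs), (39, x2), (8, law)}
π_{region, price} gives {(cs, 11), (cs, 16), (cs, 38), (law, 11), (law, 8), (x2, 39)}.

{(cs, 11), (cs, 16), (cs, 38), (law, 11), (law, 8), (x2, 39)}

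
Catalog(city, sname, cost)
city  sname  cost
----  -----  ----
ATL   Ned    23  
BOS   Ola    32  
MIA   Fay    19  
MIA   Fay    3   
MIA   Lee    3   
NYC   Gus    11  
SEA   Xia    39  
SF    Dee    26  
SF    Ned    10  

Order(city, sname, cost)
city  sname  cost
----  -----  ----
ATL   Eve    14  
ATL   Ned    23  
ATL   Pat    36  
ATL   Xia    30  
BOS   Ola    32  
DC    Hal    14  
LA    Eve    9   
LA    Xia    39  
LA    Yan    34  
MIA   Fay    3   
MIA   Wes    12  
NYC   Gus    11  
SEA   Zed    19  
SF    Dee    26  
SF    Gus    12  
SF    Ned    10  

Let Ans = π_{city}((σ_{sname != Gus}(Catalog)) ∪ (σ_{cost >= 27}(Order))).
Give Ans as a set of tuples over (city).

{ATL, BOS, LA, MIA, SEA, SF}

Filtering on sname != Gus leaves {(ATL, Ned, 23), (BOS, Ola, 32), (MIA, Fay, 19), (MIA, Fay, 3), (MIA, Lee, 3), (SEA, Xia, 39), (SF, Dee, 26), (SF, Ned, 10)}.
Filtering on cost >= 27 leaves {(ATL, Pat, 36), (ATL, Xia, 30), (BOS, Ola, 32), (LA, Xia, 39), (LA, Yan, 34)}.
Taking the union: {(ATL, Ned, 23), (ATL, Pat, 36), (ATL, Xia, 30), (BOS, Ola, 32), (LA, Xia, 39), (LA, Yan, 34), (MIA, Fay, 19), (MIA, Fay, 3), (MIA, Lee, 3), (SEA, Xia, 39), (SF, Dee, 26), (SF, Ned, 10)}
π[city]: project onto (city) (6 duplicate(s) eliminated) → {ATL, BOS, LA, MIA, SEA, SF}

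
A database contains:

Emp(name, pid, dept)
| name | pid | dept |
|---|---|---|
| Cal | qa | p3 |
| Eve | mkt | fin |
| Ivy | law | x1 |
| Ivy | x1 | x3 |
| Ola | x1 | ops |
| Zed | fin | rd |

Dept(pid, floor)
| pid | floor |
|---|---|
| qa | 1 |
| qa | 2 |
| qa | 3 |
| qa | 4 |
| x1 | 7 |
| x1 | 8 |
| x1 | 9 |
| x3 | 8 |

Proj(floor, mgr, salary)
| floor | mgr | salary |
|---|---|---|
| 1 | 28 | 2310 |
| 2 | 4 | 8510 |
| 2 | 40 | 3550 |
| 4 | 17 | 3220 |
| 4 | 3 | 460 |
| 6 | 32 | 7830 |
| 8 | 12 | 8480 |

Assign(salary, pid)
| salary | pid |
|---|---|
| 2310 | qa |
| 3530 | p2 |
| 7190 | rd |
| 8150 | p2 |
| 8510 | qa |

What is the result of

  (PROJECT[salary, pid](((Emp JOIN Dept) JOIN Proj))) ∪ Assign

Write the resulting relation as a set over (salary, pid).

Natural join on pid: {(Cal, qa, p3, 1), (Cal, qa, p3, 2), (Cal, qa, p3, 3), (Cal, qa, p3, 4), (Ivy, x1, x3, 7), (Ivy, x1, x3, 8), (Ivy, x1, x3, 9), (Ola, x1, ops, 7), (Ola, x1, ops, 8), (Ola, x1, ops, 9)}
Natural join on floor: {(Cal, qa, p3, 1, 28, 2310), (Cal, qa, p3, 2, 4, 8510), (Cal, qa, p3, 2, 40, 3550), (Cal, qa, p3, 4, 17, 3220), (Cal, qa, p3, 4, 3, 460), (Ivy, x1, x3, 8, 12, 8480), (Ola, x1, ops, 8, 12, 8480)}
Keep only column(s) salary, pid (1 duplicate(s) eliminated): {(2310, qa), (3220, qa), (3550, qa), (460, qa), (8480, x1), (8510, qa)}
Union: {(2310, qa), (3220, qa), (3550, qa), (460, qa), (8480, x1), (8510, qa)} with {(2310, qa), (3530, p2), (7190, rd), (8150, p2), (8510, qa)} → {(2310, qa), (3220, qa), (3530, p2), (3550, qa), (460, qa), (7190, rd), (8150, p2), (8480, x1), (8510, qa)}

{(2310, qa), (3220, qa), (3530, p2), (3550, qa), (460, qa), (7190, rd), (8150, p2), (8480, x1), (8510, qa)}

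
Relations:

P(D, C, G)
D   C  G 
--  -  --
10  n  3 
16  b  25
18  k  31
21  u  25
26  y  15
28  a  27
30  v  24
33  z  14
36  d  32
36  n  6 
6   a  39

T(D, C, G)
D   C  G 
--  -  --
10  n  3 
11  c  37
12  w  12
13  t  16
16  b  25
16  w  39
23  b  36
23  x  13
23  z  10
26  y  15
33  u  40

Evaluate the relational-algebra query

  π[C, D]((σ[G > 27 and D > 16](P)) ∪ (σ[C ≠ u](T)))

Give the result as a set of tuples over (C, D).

{(b, 16), (b, 23), (c, 11), (d, 36), (k, 18), (n, 10), (t, 13), (w, 12), (w, 16), (x, 23), (y, 26), (z, 23)}

Filtering on G > 27 and D > 16 leaves {(18, k, 31), (36, d, 32)}.
Filtering on C ≠ u leaves {(10, n, 3), (11, c, 37), (12, w, 12), (13, t, 16), (16, b, 25), (16, w, 39), (23, b, 36), (23, x, 13), (23, z, 10), (26, y, 15)}.
Union: {(18, k, 31), (36, d, 32)} with {(10, n, 3), (11, c, 37), (12, w, 12), (13, t, 16), (16, b, 25), (16, w, 39), (23, b, 36), (23, x, 13), (23, z, 10), (26, y, 15)} → {(10, n, 3), (11, c, 37), (12, w, 12), (13, t, 16), (16, b, 25), (16, w, 39), (18, k, 31), (23, b, 36), (23, x, 13), (23, z, 10), (26, y, 15), (36, d, 32)}
Keep only column(s) C, D: {(b, 16), (b, 23), (c, 11), (d, 36), (k, 18), (n, 10), (t, 13), (w, 12), (w, 16), (x, 23), (y, 26), (z, 23)}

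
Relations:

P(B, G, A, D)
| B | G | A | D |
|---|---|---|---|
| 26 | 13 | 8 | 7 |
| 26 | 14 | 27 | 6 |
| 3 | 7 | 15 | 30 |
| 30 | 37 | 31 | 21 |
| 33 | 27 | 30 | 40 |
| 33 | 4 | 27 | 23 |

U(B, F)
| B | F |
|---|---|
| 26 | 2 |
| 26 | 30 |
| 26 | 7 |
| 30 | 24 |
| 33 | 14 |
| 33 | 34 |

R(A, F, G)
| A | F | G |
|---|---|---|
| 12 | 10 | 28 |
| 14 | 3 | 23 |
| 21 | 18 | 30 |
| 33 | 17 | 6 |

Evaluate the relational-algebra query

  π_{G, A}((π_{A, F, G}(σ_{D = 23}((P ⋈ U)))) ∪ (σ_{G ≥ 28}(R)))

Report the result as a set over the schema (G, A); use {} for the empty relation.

{(28, 12), (30, 21), (4, 27)}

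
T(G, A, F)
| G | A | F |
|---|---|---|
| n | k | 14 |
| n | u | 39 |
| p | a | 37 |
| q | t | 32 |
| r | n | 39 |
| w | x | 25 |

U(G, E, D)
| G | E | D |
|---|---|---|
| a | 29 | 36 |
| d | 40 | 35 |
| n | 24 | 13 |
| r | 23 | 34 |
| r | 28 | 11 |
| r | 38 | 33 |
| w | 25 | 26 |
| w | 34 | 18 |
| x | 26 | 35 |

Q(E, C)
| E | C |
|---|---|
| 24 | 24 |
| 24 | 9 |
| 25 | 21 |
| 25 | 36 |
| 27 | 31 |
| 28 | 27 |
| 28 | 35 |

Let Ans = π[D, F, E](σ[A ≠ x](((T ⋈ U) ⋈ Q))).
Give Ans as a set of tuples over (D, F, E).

T ⋈ U (natural join on G): {(n, k, 14, 24, 13), (n, u, 39, 24, 13), (r, n, 39, 23, 34), (r, n, 39, 28, 11), (r, n, 39, 38, 33), (w, x, 25, 25, 26), (w, x, 25, 34, 18)}
(T ⋈ U) ⋈ Q (natural join on E): {(n, k, 14, 24, 13, 24), (n, k, 14, 24, 13, 9), (n, u, 39, 24, 13, 24), (n, u, 39, 24, 13, 9), (r, n, 39, 28, 11, 27), (r, n, 39, 28, 11, 35), (w, x, 25, 25, 26, 21), (w, x, 25, 25, 26, 36)}
σ[A ≠ x]: keep tuples satisfying A ≠ x → {(n, k, 14, 24, 13, 24), (n, k, 14, 24, 13, 9), (n, u, 39, 24, 13, 24), (n, u, 39, 24, 13, 9), (r, n, 39, 28, 11, 27), (r, n, 39, 28, 11, 35)}
Keep only column(s) D, F, E (3 duplicate(s) eliminated): {(11, 39, 28), (13, 14, 24), (13, 39, 24)}

{(11, 39, 28), (13, 14, 24), (13, 39, 24)}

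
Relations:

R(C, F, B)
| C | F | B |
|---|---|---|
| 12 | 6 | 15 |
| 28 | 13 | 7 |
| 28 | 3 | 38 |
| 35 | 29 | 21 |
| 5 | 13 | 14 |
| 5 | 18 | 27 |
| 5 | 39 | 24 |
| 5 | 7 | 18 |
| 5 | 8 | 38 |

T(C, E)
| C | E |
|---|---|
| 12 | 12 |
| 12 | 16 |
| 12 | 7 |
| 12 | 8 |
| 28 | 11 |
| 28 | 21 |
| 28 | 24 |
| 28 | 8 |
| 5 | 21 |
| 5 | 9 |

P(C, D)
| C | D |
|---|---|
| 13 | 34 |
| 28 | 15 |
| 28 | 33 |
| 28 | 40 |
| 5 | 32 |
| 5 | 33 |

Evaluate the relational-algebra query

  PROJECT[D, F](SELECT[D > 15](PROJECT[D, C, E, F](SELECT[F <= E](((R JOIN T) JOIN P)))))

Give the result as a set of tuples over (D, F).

{(32, 13), (32, 18), (32, 7), (32, 8), (33, 13), (33, 18), (33, 3), (33, 7), (33, 8), (40, 13), (40, 3)}

Natural join on C: {(12, 6, 15, 12), (12, 6, 15, 16), (12, 6, 15, 7), (12, 6, 15, 8), (28, 13, 7, 11), (28, 13, 7, 21), (28, 13, 7, 24), (28, 13, 7, 8), (28, 3, 38, 11), (28, 3, 38, 21), (28, 3, 38, 24), (28, 3, 38, 8), (5, 13, 14, 21), (5, 13, 14, 9), (5, 18, 27, 21), (5, 18, 27, 9), (5, 39, 24, 21), (5, 39, 24, 9), (5, 7, 18, 21), (5, 7, 18, 9), (5, 8, 38, 21), (5, 8, 38, 9)}
Natural join on C: {(28, 13, 7, 11, 15), (28, 13, 7, 11, 33), (28, 13, 7, 11, 40), (28, 13, 7, 21, 15), (28, 13, 7, 21, 33), (28, 13, 7, 21, 40), (28, 13, 7, 24, 15), (28, 13, 7, 24, 33), (28, 13, 7, 24, 40), (28, 13, 7, 8, 15), (28, 13, 7, 8, 33), (28, 13, 7, 8, 40), (28, 3, 38, 11, 15), (28, 3, 38, 11, 33), (28, 3, 38, 11, 40), (28, 3, 38, 21, 15), (28, 3, 38, 21, 33), (28, 3, 38, 21, 40), (28, 3, 38, 24, 15), (28, 3, 38, 24, 33), (28, 3, 38, 24, 40), (28, 3, 38, 8, 15), (28, 3, 38, 8, 33), (28, 3, 38, 8, 40), (5, 13, 14, 21, 32), (5, 13, 14, 21, 33), (5, 13, 14, 9, 32), (5, 13, 14, 9, 33), (5, 18, 27, 21, 32), (5, 18, 27, 21, 33), (5, 18, 27, 9, 32), (5, 18, 27, 9, 33), (5, 39, 24, 21, 32), (5, 39, 24, 21, 33), (5, 39, 24, 9, 32), (5, 39, 24, 9, 33), (5, 7, 18, 21, 32), (5, 7, 18, 21, 33), (5, 7, 18, 9, 32), (5, 7, 18, 9, 33), (5, 8, 38, 21, 32), (5, 8, 38, 21, 33), (5, 8, 38, 9, 32), (5, 8, 38, 9, 33)}
σ[F <= E]: keep tuples satisfying F <= E → {(28, 13, 7, 21, 15), (28, 13, 7, 21, 33), (28, 13, 7, 21, 40), (28, 13, 7, 24, 15), (28, 13, 7, 24, 33), (28, 13, 7, 24, 40), (28, 3, 38, 11, 15), (28, 3, 38, 11, 33), (28, 3, 38, 11, 40), (28, 3, 38, 21, 15), (28, 3, 38, 21, 33), (28, 3, 38, 21, 40), (28, 3, 38, 24, 15), (28, 3, 38, 24, 33), (28, 3, 38, 24, 40), (28, 3, 38, 8, 15), (28, 3, 38, 8, 33), (28, 3, 38, 8, 40), (5, 13, 14, 21, 32), (5, 13, 14, 21, 33), (5, 18, 27, 21, 32), (5, 18, 27, 21, 33), (5, 7, 18, 21, 32), (5, 7, 18, 21, 33), (5, 7, 18, 9, 32), (5, 7, 18, 9, 33), (5, 8, 38, 21, 32), (5, 8, 38, 21, 33), (5, 8, 38, 9, 32), (5, 8, 38, 9, 33)}
π_{D, C, E, F} gives {(15, 28, 11, 3), (15, 28, 21, 13), (15, 28, 21, 3), (15, 28, 24, 13), (15, 28, 24, 3), (15, 28, 8, 3), (32, 5, 21, 13), (32, 5, 21, 18), (32, 5, 21, 7), (32, 5, 21, 8), (32, 5, 9, 7), (32, 5, 9, 8), (33, 28, 11, 3), (33, 28, 21, 13), (33, 28, 21, 3), (33, 28, 24, 13), (33, 28, 24, 3), (33, 28, 8, 3), (33, 5, 21, 13), (33, 5, 21, 18), (33, 5, 21, 7), (33, 5, 21, 8), (33, 5, 9, 7), (33, 5, 9, 8), (40, 28, 11, 3), (40, 28, 21, 13), (40, 28, 21, 3), (40, 28, 24, 13), (40, 28, 24, 3), (40, 28, 8, 3)}.
σ[D > 15]: keep tuples satisfying D > 15 → {(32, 5, 21, 13), (32, 5, 21, 18), (32, 5, 21, 7), (32, 5, 21, 8), (32, 5, 9, 7), (32, 5, 9, 8), (33, 28, 11, 3), (33, 28, 21, 13), (33, 28, 21, 3), (33, 28, 24, 13), (33, 28, 24, 3), (33, 28, 8, 3), (33, 5, 21, 13), (33, 5, 21, 18), (33, 5, 21, 7), (33, 5, 21, 8), (33, 5, 9, 7), (33, 5, 9, 8), (40, 28, 11, 3), (40, 28, 21, 13), (40, 28, 21, 3), (40, 28, 24, 13), (40, 28, 24, 3), (40, 28, 8, 3)}
π_{D, F} gives {(32, 13), (32, 18), (32, 7), (32, 8), (33, 13), (33, 18), (33, 3), (33, 7), (33, 8), (40, 13), (40, 3)} (13 duplicate(s) eliminated).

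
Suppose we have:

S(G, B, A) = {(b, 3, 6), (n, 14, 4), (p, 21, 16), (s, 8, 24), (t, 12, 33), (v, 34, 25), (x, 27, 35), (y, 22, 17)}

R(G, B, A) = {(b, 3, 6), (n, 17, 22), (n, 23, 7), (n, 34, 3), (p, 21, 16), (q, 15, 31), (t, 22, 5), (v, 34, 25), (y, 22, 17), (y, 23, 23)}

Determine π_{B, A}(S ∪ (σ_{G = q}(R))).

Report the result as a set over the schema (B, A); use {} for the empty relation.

{(12, 33), (14, 4), (15, 31), (21, 16), (22, 17), (27, 35), (3, 6), (34, 25), (8, 24)}

Apply σ_{G = q}; surviving tuples: {(q, 15, 31)}
Set union of the two operands is {(b, 3, 6), (n, 14, 4), (p, 21, 16), (q, 15, 31), (s, 8, 24), (t, 12, 33), (v, 34, 25), (x, 27, 35), (y, 22, 17)}.
Keep only column(s) B, A: {(12, 33), (14, 4), (15, 31), (21, 16), (22, 17), (27, 35), (3, 6), (34, 25), (8, 24)}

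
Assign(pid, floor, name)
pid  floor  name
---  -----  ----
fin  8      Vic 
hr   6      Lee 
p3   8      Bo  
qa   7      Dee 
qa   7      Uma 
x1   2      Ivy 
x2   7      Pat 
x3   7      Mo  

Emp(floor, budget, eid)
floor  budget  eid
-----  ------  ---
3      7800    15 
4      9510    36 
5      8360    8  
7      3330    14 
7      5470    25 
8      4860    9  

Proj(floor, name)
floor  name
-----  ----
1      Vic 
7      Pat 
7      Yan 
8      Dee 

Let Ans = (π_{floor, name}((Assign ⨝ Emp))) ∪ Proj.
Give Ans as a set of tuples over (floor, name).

Joining Assign and Emp on floor yields {(fin, 8, Vic, 4860, 9), (p3, 8, Bo, 4860, 9), (qa, 7, Dee, 3330, 14), (qa, 7, Dee, 5470, 25), (qa, 7, Uma, 3330, 14), (qa, 7, Uma, 5470, 25), (x2, 7, Pat, 3330, 14), (x2, 7, Pat, 5470, 25), (x3, 7, Mo, 3330, 14), (x3, 7, Mo, 5470, 25)}.
π_{floor, name} gives {(7, Dee), (7, Mo), (7, Pat), (7, Uma), (8, Bo), (8, Vic)} (4 duplicate(s) eliminated).
Set union of the two operands is {(1, Vic), (7, Dee), (7, Mo), (7, Pat), (7, Uma), (7, Yan), (8, Bo), (8, Dee), (8, Vic)}.

{(1, Vic), (7, Dee), (7, Mo), (7, Pat), (7, Uma), (7, Yan), (8, Bo), (8, Dee), (8, Vic)}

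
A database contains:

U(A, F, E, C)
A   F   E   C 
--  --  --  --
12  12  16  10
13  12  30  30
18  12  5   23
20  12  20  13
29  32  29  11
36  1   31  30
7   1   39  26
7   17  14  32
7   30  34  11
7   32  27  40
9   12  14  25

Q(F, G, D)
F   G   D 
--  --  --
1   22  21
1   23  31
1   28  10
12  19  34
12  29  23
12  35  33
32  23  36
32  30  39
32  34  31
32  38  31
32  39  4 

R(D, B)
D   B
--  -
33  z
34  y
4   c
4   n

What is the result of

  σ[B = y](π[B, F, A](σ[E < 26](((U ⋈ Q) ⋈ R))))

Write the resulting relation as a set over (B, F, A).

{(y, 12, 12), (y, 12, 18), (y, 12, 20), (y, 12, 9)}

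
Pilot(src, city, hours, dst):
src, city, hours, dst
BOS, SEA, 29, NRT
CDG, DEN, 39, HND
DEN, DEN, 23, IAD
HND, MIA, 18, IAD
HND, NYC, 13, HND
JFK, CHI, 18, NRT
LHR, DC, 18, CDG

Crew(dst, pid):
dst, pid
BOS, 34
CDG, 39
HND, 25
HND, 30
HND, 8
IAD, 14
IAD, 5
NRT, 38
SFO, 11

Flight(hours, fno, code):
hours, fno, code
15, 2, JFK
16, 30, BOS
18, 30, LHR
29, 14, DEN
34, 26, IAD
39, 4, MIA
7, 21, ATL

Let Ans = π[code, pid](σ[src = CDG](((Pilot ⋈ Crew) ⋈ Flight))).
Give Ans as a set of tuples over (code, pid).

Joining Pilot and Crew on dst yields {(BOS, SEA, 29, NRT, 38), (CDG, DEN, 39, HND, 25), (CDG, DEN, 39, HND, 30), (CDG, DEN, 39, HND, 8), (DEN, DEN, 23, IAD, 14), (DEN, DEN, 23, IAD, 5), (HND, MIA, 18, IAD, 14), (HND, MIA, 18, IAD, 5), (HND, NYC, 13, HND, 25), (HND, NYC, 13, HND, 30), (HND, NYC, 13, HND, 8), (JFK, CHI, 18, NRT, 38), (LHR, DC, 18, CDG, 39)}.
Joining (Pilot ⋈ Crew) and Flight on hours yields {(BOS, SEA, 29, NRT, 38, 14, DEN), (CDG, DEN, 39, HND, 25, 4, MIA), (CDG, DEN, 39, HND, 30, 4, MIA), (CDG, DEN, 39, HND, 8, 4, MIA), (HND, MIA, 18, IAD, 14, 30, LHR), (HND, MIA, 18, IAD, 5, 30, LHR), (JFK, CHI, 18, NRT, 38, 30, LHR), (LHR, DC, 18, CDG, 39, 30, LHR)}.
Selection src = CDG: {(CDG, DEN, 39, HND, 25, 4, MIA), (CDG, DEN, 39, HND, 30, 4, MIA), (CDG, DEN, 39, HND, 8, 4, MIA)}
π[code, pid]: project onto (code, pid) → {(MIA, 25), (MIA, 30), (MIA, 8)}

{(MIA, 25), (MIA, 30), (MIA, 8)}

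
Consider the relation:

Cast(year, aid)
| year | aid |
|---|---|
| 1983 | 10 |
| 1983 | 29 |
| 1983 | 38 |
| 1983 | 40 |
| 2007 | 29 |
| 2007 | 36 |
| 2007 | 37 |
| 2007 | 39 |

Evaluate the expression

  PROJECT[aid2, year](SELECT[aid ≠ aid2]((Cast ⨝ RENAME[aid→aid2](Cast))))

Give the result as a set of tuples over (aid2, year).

{(10, 1983), (29, 1983), (29, 2007), (36, 2007), (37, 2007), (38, 1983), (39, 2007), (40, 1983)}

ρ[aid→aid2]: schema becomes (year, aid2); tuples unchanged.
Natural join on year: {(1983, 10, 10), (1983, 10, 29), (1983, 10, 38), (1983, 10, 40), (1983, 29, 10), (1983, 29, 29), (1983, 29, 38), (1983, 29, 40), (1983, 38, 10), (1983, 38, 29), (1983, 38, 38), (1983, 38, 40), (1983, 40, 10), (1983, 40, 29), (1983, 40, 38), (1983, 40, 40), (2007, 29, 29), (2007, 29, 36), (2007, 29, 37), (2007, 29, 39), (2007, 36, 29), (2007, 36, 36), (2007, 36, 37), (2007, 36, 39), (2007, 37, 29), (2007, 37, 36), (2007, 37, 37), (2007, 37, 39), (2007, 39, 29), (2007, 39, 36), (2007, 39, 37), (2007, 39, 39)}
σ[aid ≠ aid2]: keep tuples satisfying aid ≠ aid2 → {(1983, 10, 29), (1983, 10, 38), (1983, 10, 40), (1983, 29, 10), (1983, 29, 38), (1983, 29, 40), (1983, 38, 10), (1983, 38, 29), (1983, 38, 40), (1983, 40, 10), (1983, 40, 29), (1983, 40, 38), (2007, 29, 36), (2007, 29, 37), (2007, 29, 39), (2007, 36, 29), (2007, 36, 37), (2007, 36, 39), (2007, 37, 29), (2007, 37, 36), (2007, 37, 39), (2007, 39, 29), (2007, 39, 36), (2007, 39, 37)}
Keep only column(s) aid2, year (16 duplicate(s) eliminated): {(10, 1983), (29, 1983), (29, 2007), (36, 2007), (37, 2007), (38, 1983), (39, 2007), (40, 1983)}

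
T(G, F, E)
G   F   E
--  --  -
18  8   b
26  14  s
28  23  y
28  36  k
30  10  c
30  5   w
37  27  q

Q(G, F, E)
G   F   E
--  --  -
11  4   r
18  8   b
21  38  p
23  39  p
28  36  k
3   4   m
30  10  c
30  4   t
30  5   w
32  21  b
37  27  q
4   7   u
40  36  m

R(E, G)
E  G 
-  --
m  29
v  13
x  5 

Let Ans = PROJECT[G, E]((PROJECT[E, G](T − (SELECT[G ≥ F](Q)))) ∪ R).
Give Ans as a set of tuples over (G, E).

{(13, v), (26, s), (28, k), (28, y), (29, m), (5, x)}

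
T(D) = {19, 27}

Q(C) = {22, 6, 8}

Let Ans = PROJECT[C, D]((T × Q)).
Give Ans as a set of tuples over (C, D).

{(22, 19), (22, 27), (6, 19), (6, 27), (8, 19), (8, 27)}

T × Q: Cartesian product, 2·3 = 6 tuples over (D, C).
Projecting to C, D: {(22, 19), (22, 27), (6, 19), (6, 27), (8, 19), (8, 27)}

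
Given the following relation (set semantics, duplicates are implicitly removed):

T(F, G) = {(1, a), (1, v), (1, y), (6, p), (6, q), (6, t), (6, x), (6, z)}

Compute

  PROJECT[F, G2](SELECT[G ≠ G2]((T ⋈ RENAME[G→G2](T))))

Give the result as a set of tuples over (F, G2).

ρ[G→G2]: schema becomes (F, G2); tuples unchanged.
Natural join on F: {(1, a, a), (1, a, v), (1, a, y), (1, v, a), (1, v, v), (1, v, y), (1, y, a), (1, y, v), (1, y, y), (6, p, p), (6, p, q), (6, p, t), (6, p, x), (6, p, z), (6, q, p), (6, q, q), (6, q, t), (6, q, x), (6, q, z), (6, t, p), (6, t, q), (6, t, t), (6, t, x), (6, t, z), (6, x, p), (6, x, q), (6, x, t), (6, x, x), (6, x, z), (6, z, p), (6, z, q), (6, z, t), (6, z, x), (6, z, z)}
Apply σ_{G ≠ G2}; surviving tuples: {(1, a, v), (1, a, y), (1, v, a), (1, v, y), (1, y, a), (1, y, v), (6, p, q), (6, p, t), (6, p, x), (6, p, z), (6, q, p), (6, q, t), (6, q, x), (6, q, z), (6, t, p), (6, t, q), (6, t, x), (6, t, z), (6, x, p), (6, x, q), (6, x, t), (6, x, z), (6, z, p), (6, z, q), (6, z, t), (6, z, x)}
Keep only column(s) F, G2 (18 duplicate(s) eliminated): {(1, a), (1, v), (1, y), (6, p), (6, q), (6, t), (6, x), (6, z)}

{(1, a), (1, v), (1, y), (6, p), (6, q), (6, t), (6, x), (6, z)}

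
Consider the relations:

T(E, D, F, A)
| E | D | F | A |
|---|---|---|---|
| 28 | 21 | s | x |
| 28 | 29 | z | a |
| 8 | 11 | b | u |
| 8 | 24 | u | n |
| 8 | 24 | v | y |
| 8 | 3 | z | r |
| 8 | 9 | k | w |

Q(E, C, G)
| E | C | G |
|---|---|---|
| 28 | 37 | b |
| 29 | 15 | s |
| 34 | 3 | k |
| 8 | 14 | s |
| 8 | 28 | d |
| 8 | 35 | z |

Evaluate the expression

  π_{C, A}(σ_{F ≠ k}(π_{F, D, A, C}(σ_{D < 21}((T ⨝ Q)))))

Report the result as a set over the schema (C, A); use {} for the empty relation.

T ⋈ Q (natural join on E): {(28, 21, s, x, 37, b), (28, 29, z, a, 37, b), (8, 11, b, u, 14, s), (8, 11, b, u, 28, d), (8, 11, b, u, 35, z), (8, 24, u, n, 14, s), (8, 24, u, n, 28, d), (8, 24, u, n, 35, z), (8, 24, v, y, 14, s), (8, 24, v, y, 28, d), (8, 24, v, y, 35, z), (8, 3, z, r, 14, s), (8, 3, z, r, 28, d), (8, 3, z, r, 35, z), (8, 9, k, w, 14, s), (8, 9, k, w, 28, d), (8, 9, k, w, 35, z)}
Selection D < 21: {(8, 11, b, u, 14, s), (8, 11, b, u, 28, d), (8, 11, b, u, 35, z), (8, 3, z, r, 14, s), (8, 3, z, r, 28, d), (8, 3, z, r, 35, z), (8, 9, k, w, 14, s), (8, 9, k, w, 28, d), (8, 9, k, w, 35, z)}
Projecting to F, D, A, C: {(b, 11, u, 14), (b, 11, u, 28), (b, 11, u, 35), (k, 9, w, 14), (k, 9, w, 28), (k, 9, w, 35), (z, 3, r, 14), (z, 3, r, 28), (z, 3, r, 35)}
Selection F ≠ k: {(b, 11, u, 14), (b, 11, u, 28), (b, 11, u, 35), (z, 3, r, 14), (z, 3, r, 28), (z, 3, r, 35)}
Projecting to C, A: {(14, r), (14, u), (28, r), (28, u), (35, r), (35, u)}

{(14, r), (14, u), (28, r), (28, u), (35, r), (35, u)}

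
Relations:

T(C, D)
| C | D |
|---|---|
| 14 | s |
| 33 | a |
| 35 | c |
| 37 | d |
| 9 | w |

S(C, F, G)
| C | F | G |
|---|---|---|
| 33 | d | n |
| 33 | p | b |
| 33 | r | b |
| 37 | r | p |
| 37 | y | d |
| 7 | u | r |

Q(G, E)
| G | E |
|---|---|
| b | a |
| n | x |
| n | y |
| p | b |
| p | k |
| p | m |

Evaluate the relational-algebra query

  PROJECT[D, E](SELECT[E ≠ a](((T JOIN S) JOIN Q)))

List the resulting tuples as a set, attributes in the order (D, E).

T ⋈ S (natural join on C): {(33, a, d, n), (33, a, p, b), (33, a, r, b), (37, d, r, p), (37, d, y, d)}
(T JOIN S) ⋈ Q (natural join on G): {(33, a, d, n, x), (33, a, d, n, y), (33, a, p, b, a), (33, a, r, b, a), (37, d, r, p, b), (37, d, r, p, k), (37, d, r, p, m)}
Filtering on E ≠ a leaves {(33, a, d, n, x), (33, a, d, n, y), (37, d, r, p, b), (37, d, r, p, k), (37, d, r, p, m)}.
π_{D, E} gives {(a, x), (a, y), (d, b), (d, k), (d, m)}.

{(a, x), (a, y), (d, b), (d, k), (d, m)}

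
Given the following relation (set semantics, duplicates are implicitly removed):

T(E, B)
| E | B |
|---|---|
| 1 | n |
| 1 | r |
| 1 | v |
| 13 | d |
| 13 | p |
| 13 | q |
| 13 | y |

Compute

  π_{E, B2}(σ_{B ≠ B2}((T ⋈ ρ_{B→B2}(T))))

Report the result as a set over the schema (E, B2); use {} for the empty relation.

{(1, n), (1, r), (1, v), (13, d), (13, p), (13, q), (13, y)}

ρ[B→B2]: schema becomes (E, B2); tuples unchanged.
T ⋈ ρ_{B→B2}(T) (natural join on E): {(1, n, n), (1, n, r), (1, n, v), (1, r, n), (1, r, r), (1, r, v), (1, v, n), (1, v, r), (1, v, v), (13, d, d), (13, d, p), (13, d, q), (13, d, y), (13, p, d), (13, p, p), (13, p, q), (13, p, y), (13, q, d), (13, q, p), (13, q, q), (13, q, y), (13, y, d), (13, y, p), (13, y, q), (13, y, y)}
Selection B ≠ B2: {(1, n, r), (1, n, v), (1, r, n), (1, r, v), (1, v, n), (1, v, r), (13, d, p), (13, d, q), (13, d, y), (13, p, d), (13, p, q), (13, p, y), (13, q, d), (13, q, p), (13, q, y), (13, y, d), (13, y, p), (13, y, q)}
Projecting to E, B2 (11 duplicate(s) eliminated): {(1, n), (1, r), (1, v), (13, d), (13, p), (13, q), (13, y)}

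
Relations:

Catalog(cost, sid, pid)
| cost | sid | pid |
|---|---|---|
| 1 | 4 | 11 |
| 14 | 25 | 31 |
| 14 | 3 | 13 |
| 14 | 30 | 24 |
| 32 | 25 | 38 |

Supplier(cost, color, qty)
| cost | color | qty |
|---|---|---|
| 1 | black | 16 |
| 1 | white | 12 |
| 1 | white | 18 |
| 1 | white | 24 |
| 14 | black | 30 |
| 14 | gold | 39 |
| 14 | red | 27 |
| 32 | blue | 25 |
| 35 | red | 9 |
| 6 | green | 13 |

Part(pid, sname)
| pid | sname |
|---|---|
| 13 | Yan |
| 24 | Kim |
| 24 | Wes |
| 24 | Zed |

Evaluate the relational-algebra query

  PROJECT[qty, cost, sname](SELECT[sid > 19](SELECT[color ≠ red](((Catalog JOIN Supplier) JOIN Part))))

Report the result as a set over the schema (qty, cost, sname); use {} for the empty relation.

Catalog ⋈ Supplier (natural join on cost): {(1, 4, 11, black, 16), (1, 4, 11, white, 12), (1, 4, 11, white, 18), (1, 4, 11, white, 24), (14, 25, 31, black, 30), (14, 25, 31, gold, 39), (14, 25, 31, red, 27), (14, 3, 13, black, 30), (14, 3, 13, gold, 39), (14, 3, 13, red, 27), (14, 30, 24, black, 30), (14, 30, 24, gold, 39), (14, 30, 24, red, 27), (32, 25, 38, blue, 25)}
(Catalog JOIN Supplier) ⋈ Part (natural join on pid): {(14, 3, 13, black, 30, Yan), (14, 3, 13, gold, 39, Yan), (14, 3, 13, red, 27, Yan), (14, 30, 24, black, 30, Kim), (14, 30, 24, black, 30, Wes), (14, 30, 24, black, 30, Zed), (14, 30, 24, gold, 39, Kim), (14, 30, 24, gold, 39, Wes), (14, 30, 24, gold, 39, Zed), (14, 30, 24, red, 27, Kim), (14, 30, 24, red, 27, Wes), (14, 30, 24, red, 27, Zed)}
Selection color ≠ red: {(14, 3, 13, black, 30, Yan), (14, 3, 13, gold, 39, Yan), (14, 30, 24, black, 30, Kim), (14, 30, 24, black, 30, Wes), (14, 30, 24, black, 30, Zed), (14, 30, 24, gold, 39, Kim), (14, 30, 24, gold, 39, Wes), (14, 30, 24, gold, 39, Zed)}
Selection sid > 19: {(14, 30, 24, black, 30, Kim), (14, 30, 24, black, 30, Wes), (14, 30, 24, black, 30, Zed), (14, 30, 24, gold, 39, Kim), (14, 30, 24, gold, 39, Wes), (14, 30, 24, gold, 39, Zed)}
Keep only column(s) qty, cost, sname: {(30, 14, Kim), (30, 14, Wes), (30, 14, Zed), (39, 14, Kim), (39, 14, Wes), (39, 14, Zed)}

{(30, 14, Kim), (30, 14, Wes), (30, 14, Zed), (39, 14, Kim), (39, 14, Wes), (39, 14, Zed)}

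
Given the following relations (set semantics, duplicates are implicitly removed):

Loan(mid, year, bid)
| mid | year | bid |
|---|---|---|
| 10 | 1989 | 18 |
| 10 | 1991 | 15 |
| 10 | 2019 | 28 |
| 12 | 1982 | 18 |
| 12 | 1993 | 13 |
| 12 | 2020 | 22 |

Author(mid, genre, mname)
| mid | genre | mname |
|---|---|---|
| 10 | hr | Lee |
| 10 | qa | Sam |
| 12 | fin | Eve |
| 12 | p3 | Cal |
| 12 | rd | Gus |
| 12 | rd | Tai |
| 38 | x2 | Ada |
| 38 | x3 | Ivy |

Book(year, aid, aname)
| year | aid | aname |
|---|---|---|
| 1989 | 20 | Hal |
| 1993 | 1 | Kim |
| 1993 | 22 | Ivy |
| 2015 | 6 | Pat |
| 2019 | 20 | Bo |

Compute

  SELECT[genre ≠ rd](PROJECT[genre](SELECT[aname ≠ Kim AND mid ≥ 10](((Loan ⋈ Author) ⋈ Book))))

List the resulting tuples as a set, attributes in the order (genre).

{fin, hr, p3, qa}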